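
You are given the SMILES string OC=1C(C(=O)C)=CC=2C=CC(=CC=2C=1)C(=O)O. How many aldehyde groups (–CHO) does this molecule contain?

Scan the SMILES for the aldehyde motif — none present.
Groups that are present: 1 carboxylic acid, 1 hydroxyl, 1 ketone.

0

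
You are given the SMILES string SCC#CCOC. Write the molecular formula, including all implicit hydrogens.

Walk through each heavy atom and fill implicit hydrogens from standard valence (C 4, N 3, O 2, S 2, halogen 1):
  atom 1: S, bond orders sum to 1 (valence 2) → 1 H
  atom 2: C, bond orders sum to 2 (valence 4) → 2 H
  atom 3: C, bond orders sum to 4 (valence 4) → 0 H
  atom 4: C, bond orders sum to 4 (valence 4) → 0 H
  atom 5: C, bond orders sum to 2 (valence 4) → 2 H
  atom 6: O, bond orders sum to 2 (valence 2) → 0 H
  atom 7: C, bond orders sum to 1 (valence 4) → 3 H
Totals → C:5, H:8, O:1, S:1.
In Hill order: C5H8OS.

C5H8OS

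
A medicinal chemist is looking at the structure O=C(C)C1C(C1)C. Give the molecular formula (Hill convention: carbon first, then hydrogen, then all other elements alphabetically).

Walk through each heavy atom and fill implicit hydrogens from standard valence (C 4, N 3, O 2, S 2, halogen 1):
  atom 1: O, bond orders sum to 2 (valence 2) → 0 H
  atom 2: C, bond orders sum to 4 (valence 4) → 0 H
  atom 3: C, bond orders sum to 1 (valence 4) → 3 H
  atom 4: C, bond orders sum to 3 (valence 4) → 1 H
  atom 5: C, bond orders sum to 3 (valence 4) → 1 H
  atom 6: C, bond orders sum to 2 (valence 4) → 2 H
  atom 7: C, bond orders sum to 1 (valence 4) → 3 H
Totals → C:6, H:10, O:1.

C6H10O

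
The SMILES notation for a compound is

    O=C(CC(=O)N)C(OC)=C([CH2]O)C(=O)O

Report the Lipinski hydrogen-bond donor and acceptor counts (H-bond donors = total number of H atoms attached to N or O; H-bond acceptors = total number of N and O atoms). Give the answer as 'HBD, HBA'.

4, 7

Donors: find every N or O and count the H atoms it carries.
  atom 1 (O): bond orders sum to 2 → 0 H
  atom 5 (O): bond orders sum to 2 → 0 H
  atom 6 (N): bond orders sum to 1 → 2 H
  atom 8 (O): bond orders sum to 2 → 0 H
  atom 12 (O): bond orders sum to 1 → 1 H
  atom 14 (O): bond orders sum to 2 → 0 H
  atom 15 (O): bond orders sum to 1 → 1 H
Lipinski HBD = 4.
Acceptors: N atoms = 1, O atoms = 6 → HBA = 7.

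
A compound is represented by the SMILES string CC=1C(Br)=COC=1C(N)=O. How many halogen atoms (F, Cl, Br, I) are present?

1

Halogen atoms appear at heavy-atom position 4 (1×Br).
Other groups present: 1 amide.
Halogen count: 1.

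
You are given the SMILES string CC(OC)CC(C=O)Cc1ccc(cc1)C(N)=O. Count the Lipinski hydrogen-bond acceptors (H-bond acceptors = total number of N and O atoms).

N atoms: 1; O atoms: 3.
Lipinski HBA = 1 + 3 = 4.

4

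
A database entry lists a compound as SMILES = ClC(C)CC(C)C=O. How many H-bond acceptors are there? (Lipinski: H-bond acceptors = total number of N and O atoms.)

1

N atoms: 0; O atoms: 1.
Lipinski HBA = 0 + 1 = 1.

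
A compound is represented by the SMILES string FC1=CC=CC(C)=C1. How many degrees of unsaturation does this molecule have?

4

Degree of unsaturation = (number of rings) + (number of π bonds).
Ring closures in the SMILES: 1.
π bonds: 3 double bonds (each 1 DoU) → 3 DoU from unsaturation.
Total DoU = 1 + 3 = 4.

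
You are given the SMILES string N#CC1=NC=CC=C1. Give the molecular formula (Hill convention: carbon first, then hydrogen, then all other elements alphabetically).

Walk through each heavy atom and fill implicit hydrogens from standard valence (C 4, N 3, O 2, S 2, halogen 1):
  atom 1: N, bond orders sum to 3 (valence 3) → 0 H
  atom 2: C, bond orders sum to 4 (valence 4) → 0 H
  atom 3: C, bond orders sum to 4 (valence 4) → 0 H
  atom 4: N, bond orders sum to 3 (valence 3) → 0 H
  atom 5: C, bond orders sum to 3 (valence 4) → 1 H
  atom 6: C, bond orders sum to 3 (valence 4) → 1 H
  atom 7: C, bond orders sum to 3 (valence 4) → 1 H
  atom 8: C, bond orders sum to 3 (valence 4) → 1 H
Totals → C:6, H:4, N:2.

C6H4N2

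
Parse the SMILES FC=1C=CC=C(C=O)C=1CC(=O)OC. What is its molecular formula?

C10H9FO3

Walk through each heavy atom and fill implicit hydrogens from standard valence (C 4, N 3, O 2, S 2, halogen 1):
  atom 1: F (halogen, monovalent) → 0 H
  atom 2: C, bond orders sum to 4 (valence 4) → 0 H
  atom 3: C, bond orders sum to 3 (valence 4) → 1 H
  atom 4: C, bond orders sum to 3 (valence 4) → 1 H
  atom 5: C, bond orders sum to 3 (valence 4) → 1 H
  atom 6: C, bond orders sum to 4 (valence 4) → 0 H
  atom 7: C, bond orders sum to 3 (valence 4) → 1 H
  atom 8: O, bond orders sum to 2 (valence 2) → 0 H
  atom 9: C, bond orders sum to 4 (valence 4) → 0 H
  atom 10: C, bond orders sum to 2 (valence 4) → 2 H
  atom 11: C, bond orders sum to 4 (valence 4) → 0 H
  atom 12: O, bond orders sum to 2 (valence 2) → 0 H
  atom 13: O, bond orders sum to 2 (valence 2) → 0 H
  atom 14: C, bond orders sum to 1 (valence 4) → 3 H
Totals → C:10, H:9, F:1, O:3.
In Hill order: C10H9FO3.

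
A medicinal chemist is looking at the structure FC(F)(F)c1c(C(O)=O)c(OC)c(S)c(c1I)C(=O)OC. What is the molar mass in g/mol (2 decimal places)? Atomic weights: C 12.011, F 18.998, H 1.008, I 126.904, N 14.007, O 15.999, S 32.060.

First, the molecular formula is C11H8F3IO5S (counting implicit H from valence).
  C: 11 × 12.011 = 132.121
  F: 3 × 18.998 = 56.994
  H: 8 × 1.008 = 8.064
  I: 1 × 126.904 = 126.904
  O: 5 × 15.999 = 79.995
  S: 1 × 32.060 = 32.060
Sum: 11×12.011 + 3×18.998 + 8×1.008 + 1×126.904 + 5×15.999 + 1×32.060 = 436.138 → 436.14 g/mol.

436.14 g/mol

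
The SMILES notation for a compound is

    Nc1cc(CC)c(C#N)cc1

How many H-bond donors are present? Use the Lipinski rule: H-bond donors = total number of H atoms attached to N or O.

2

Donors: find every N or O and count the H atoms it carries.
  atom 1 (N): bond orders sum to 1 → 2 H
  atom 9 (N): bond orders sum to 3 → 0 H
Lipinski HBD = 2.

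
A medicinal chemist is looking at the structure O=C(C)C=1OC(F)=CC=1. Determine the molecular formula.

Walk through each heavy atom and fill implicit hydrogens from standard valence (C 4, N 3, O 2, S 2, halogen 1):
  atom 1: O, bond orders sum to 2 (valence 2) → 0 H
  atom 2: C, bond orders sum to 4 (valence 4) → 0 H
  atom 3: C, bond orders sum to 1 (valence 4) → 3 H
  atom 4: C, bond orders sum to 4 (valence 4) → 0 H
  atom 5: O, bond orders sum to 2 (valence 2) → 0 H
  atom 6: C, bond orders sum to 4 (valence 4) → 0 H
  atom 7: F (halogen, monovalent) → 0 H
  atom 8: C, bond orders sum to 3 (valence 4) → 1 H
  atom 9: C, bond orders sum to 3 (valence 4) → 1 H
Totals → C:6, H:5, F:1, O:2.

C6H5FO2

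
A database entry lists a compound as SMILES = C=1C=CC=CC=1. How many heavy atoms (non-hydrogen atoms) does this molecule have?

Every atom symbol written in the SMILES (organic subset) is one heavy atom; implicit H are not written.
Heavy atoms by element → C:6.
Total: 6.

6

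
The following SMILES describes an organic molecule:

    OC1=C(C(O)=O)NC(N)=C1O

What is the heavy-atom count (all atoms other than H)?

11

Every atom symbol written in the SMILES (organic subset) is one heavy atom; implicit H are not written.
Heavy atoms by element → C:5, N:2, O:4.
Total: 11.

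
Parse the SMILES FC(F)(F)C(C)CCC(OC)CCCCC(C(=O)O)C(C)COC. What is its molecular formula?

Walk through each heavy atom and fill implicit hydrogens from standard valence (C 4, N 3, O 2, S 2, halogen 1):
  atom 1: F (halogen, monovalent) → 0 H
  atom 2: C, bond orders sum to 4 (valence 4) → 0 H
  atom 3: F (halogen, monovalent) → 0 H
  atom 4: F (halogen, monovalent) → 0 H
  atom 5: C, bond orders sum to 3 (valence 4) → 1 H
  atom 6: C, bond orders sum to 1 (valence 4) → 3 H
  atom 7: C, bond orders sum to 2 (valence 4) → 2 H
  atom 8: C, bond orders sum to 2 (valence 4) → 2 H
  atom 9: C, bond orders sum to 3 (valence 4) → 1 H
  atom 10: O, bond orders sum to 2 (valence 2) → 0 H
  atom 11: C, bond orders sum to 1 (valence 4) → 3 H
  atom 12: C, bond orders sum to 2 (valence 4) → 2 H
  atom 13: C, bond orders sum to 2 (valence 4) → 2 H
  atom 14: C, bond orders sum to 2 (valence 4) → 2 H
  atom 15: C, bond orders sum to 2 (valence 4) → 2 H
  atom 16: C, bond orders sum to 3 (valence 4) → 1 H
  atom 17: C, bond orders sum to 4 (valence 4) → 0 H
  atom 18: O, bond orders sum to 2 (valence 2) → 0 H
  atom 19: O, bond orders sum to 1 (valence 2) → 1 H
  atom 20: C, bond orders sum to 3 (valence 4) → 1 H
  atom 21: C, bond orders sum to 1 (valence 4) → 3 H
  atom 22: C, bond orders sum to 2 (valence 4) → 2 H
  atom 23: O, bond orders sum to 2 (valence 2) → 0 H
  atom 24: C, bond orders sum to 1 (valence 4) → 3 H
Totals → C:17, H:31, F:3, O:4.
In Hill order: C17H31F3O4.

C17H31F3O4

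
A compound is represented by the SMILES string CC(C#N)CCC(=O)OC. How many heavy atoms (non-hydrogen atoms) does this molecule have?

Every atom symbol written in the SMILES (organic subset) is one heavy atom; implicit H are not written.
Heavy atoms by element → C:7, N:1, O:2.
Total: 10.

10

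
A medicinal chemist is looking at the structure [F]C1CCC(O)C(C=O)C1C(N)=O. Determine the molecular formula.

Walk through each heavy atom and fill implicit hydrogens from standard valence (C 4, N 3, O 2, S 2, halogen 1):
  atom 1: F with explicit H count 0
  atom 2: C, bond orders sum to 3 (valence 4) → 1 H
  atom 3: C, bond orders sum to 2 (valence 4) → 2 H
  atom 4: C, bond orders sum to 2 (valence 4) → 2 H
  atom 5: C, bond orders sum to 3 (valence 4) → 1 H
  atom 6: O, bond orders sum to 1 (valence 2) → 1 H
  atom 7: C, bond orders sum to 3 (valence 4) → 1 H
  atom 8: C, bond orders sum to 3 (valence 4) → 1 H
  atom 9: O, bond orders sum to 2 (valence 2) → 0 H
  atom 10: C, bond orders sum to 3 (valence 4) → 1 H
  atom 11: C, bond orders sum to 4 (valence 4) → 0 H
  atom 12: N, bond orders sum to 1 (valence 3) → 2 H
  atom 13: O, bond orders sum to 2 (valence 2) → 0 H
Totals → C:8, H:12, F:1, N:1, O:3.
In Hill order: C8H12FNO3.

C8H12FNO3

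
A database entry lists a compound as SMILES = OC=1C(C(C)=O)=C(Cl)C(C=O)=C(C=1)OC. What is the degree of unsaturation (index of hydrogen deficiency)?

Degree of unsaturation = (number of rings) + (number of π bonds).
Ring closures in the SMILES: 1.
π bonds: 5 double bonds (each 1 DoU) → 5 DoU from unsaturation.
Total DoU = 1 + 5 = 6.

6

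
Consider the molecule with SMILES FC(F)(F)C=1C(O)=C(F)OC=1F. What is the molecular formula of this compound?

C5HF5O2

Walk through each heavy atom and fill implicit hydrogens from standard valence (C 4, N 3, O 2, S 2, halogen 1):
  atom 1: F (halogen, monovalent) → 0 H
  atom 2: C, bond orders sum to 4 (valence 4) → 0 H
  atom 3: F (halogen, monovalent) → 0 H
  atom 4: F (halogen, monovalent) → 0 H
  atom 5: C, bond orders sum to 4 (valence 4) → 0 H
  atom 6: C, bond orders sum to 4 (valence 4) → 0 H
  atom 7: O, bond orders sum to 1 (valence 2) → 1 H
  atom 8: C, bond orders sum to 4 (valence 4) → 0 H
  atom 9: F (halogen, monovalent) → 0 H
  atom 10: O, bond orders sum to 2 (valence 2) → 0 H
  atom 11: C, bond orders sum to 4 (valence 4) → 0 H
  atom 12: F (halogen, monovalent) → 0 H
Totals → C:5, H:1, F:5, O:2.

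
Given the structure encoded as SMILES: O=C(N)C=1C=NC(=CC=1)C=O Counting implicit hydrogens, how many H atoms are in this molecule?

Walk through each heavy atom and fill implicit hydrogens from standard valence (C 4, N 3, O 2, S 2, halogen 1):
  atom 1: O, bond orders sum to 2 (valence 2) → 0 H
  atom 2: C, bond orders sum to 4 (valence 4) → 0 H
  atom 3: N, bond orders sum to 1 (valence 3) → 2 H
  atom 4: C, bond orders sum to 4 (valence 4) → 0 H
  atom 5: C, bond orders sum to 3 (valence 4) → 1 H
  atom 6: N, bond orders sum to 3 (valence 3) → 0 H
  atom 7: C, bond orders sum to 4 (valence 4) → 0 H
  atom 8: C, bond orders sum to 3 (valence 4) → 1 H
  atom 9: C, bond orders sum to 3 (valence 4) → 1 H
  atom 10: C, bond orders sum to 3 (valence 4) → 1 H
  atom 11: O, bond orders sum to 2 (valence 2) → 0 H
Total hydrogens: 6.

6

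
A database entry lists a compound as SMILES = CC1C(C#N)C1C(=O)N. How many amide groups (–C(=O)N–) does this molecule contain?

1

The amide motif appears at heavy-atom position 7 in the SMILES.
Other groups present: 1 nitrile.
Amide count: 1.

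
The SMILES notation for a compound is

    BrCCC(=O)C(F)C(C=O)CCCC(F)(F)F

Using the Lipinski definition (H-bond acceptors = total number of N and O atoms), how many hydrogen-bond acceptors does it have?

2

N atoms: 0; O atoms: 2.
Lipinski HBA = 0 + 2 = 2.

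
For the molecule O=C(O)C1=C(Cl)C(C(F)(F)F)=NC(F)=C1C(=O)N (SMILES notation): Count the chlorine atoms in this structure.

Scan the SMILES for Cl atoms (remember two-letter symbols like Cl and Br are single atoms).
Chlorine count: 1.

1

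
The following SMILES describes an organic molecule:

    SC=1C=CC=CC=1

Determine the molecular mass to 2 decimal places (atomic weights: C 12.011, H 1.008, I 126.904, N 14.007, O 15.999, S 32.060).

110.17 g/mol

First, the molecular formula is C6H6S (counting implicit H from valence).
  C: 6 × 12.011 = 72.066
  H: 6 × 1.008 = 6.048
  S: 1 × 32.060 = 32.060
Sum: 6×12.011 + 6×1.008 + 1×32.060 = 110.174 → 110.17 g/mol.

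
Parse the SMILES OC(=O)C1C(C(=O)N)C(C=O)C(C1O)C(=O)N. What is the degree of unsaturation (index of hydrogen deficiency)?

Degree of unsaturation = (number of rings) + (number of π bonds).
Ring closures in the SMILES: 1.
π bonds: 4 double bonds (each 1 DoU) → 4 DoU from unsaturation.
Total DoU = 1 + 4 = 5.

5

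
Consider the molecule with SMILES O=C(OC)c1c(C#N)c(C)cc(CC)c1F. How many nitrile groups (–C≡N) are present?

1

The nitrile motif appears at heavy-atom position 7 in the SMILES.
Other groups present: 1 ester.
Nitrile count: 1.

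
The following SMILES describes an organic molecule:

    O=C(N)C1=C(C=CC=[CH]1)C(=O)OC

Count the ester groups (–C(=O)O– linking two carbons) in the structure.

The ester motif appears at heavy-atom position 10 in the SMILES.
Other groups present: 1 amide.
Ester count: 1.

1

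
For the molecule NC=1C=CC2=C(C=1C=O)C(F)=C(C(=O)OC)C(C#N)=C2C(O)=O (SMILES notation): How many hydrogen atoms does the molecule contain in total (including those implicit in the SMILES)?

Walk through each heavy atom and fill implicit hydrogens from standard valence (C 4, N 3, O 2, S 2, halogen 1):
  atom 1: N, bond orders sum to 1 (valence 3) → 2 H
  atom 2: C, bond orders sum to 4 (valence 4) → 0 H
  atom 3: C, bond orders sum to 3 (valence 4) → 1 H
  atom 4: C, bond orders sum to 3 (valence 4) → 1 H
  atom 5: C, bond orders sum to 4 (valence 4) → 0 H
  atom 6: C, bond orders sum to 4 (valence 4) → 0 H
  atom 7: C, bond orders sum to 4 (valence 4) → 0 H
  atom 8: C, bond orders sum to 3 (valence 4) → 1 H
  atom 9: O, bond orders sum to 2 (valence 2) → 0 H
  atom 10: C, bond orders sum to 4 (valence 4) → 0 H
  atom 11: F (halogen, monovalent) → 0 H
  atom 12: C, bond orders sum to 4 (valence 4) → 0 H
  atom 13: C, bond orders sum to 4 (valence 4) → 0 H
  atom 14: O, bond orders sum to 2 (valence 2) → 0 H
  atom 15: O, bond orders sum to 2 (valence 2) → 0 H
  atom 16: C, bond orders sum to 1 (valence 4) → 3 H
  atom 17: C, bond orders sum to 4 (valence 4) → 0 H
  atom 18: C, bond orders sum to 4 (valence 4) → 0 H
  atom 19: N, bond orders sum to 3 (valence 3) → 0 H
  atom 20: C, bond orders sum to 4 (valence 4) → 0 H
  atom 21: C, bond orders sum to 4 (valence 4) → 0 H
  atom 22: O, bond orders sum to 1 (valence 2) → 1 H
  atom 23: O, bond orders sum to 2 (valence 2) → 0 H
Total hydrogens: 9.

9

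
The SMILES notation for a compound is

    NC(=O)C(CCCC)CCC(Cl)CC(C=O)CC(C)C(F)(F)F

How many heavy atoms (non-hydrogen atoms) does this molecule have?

23

Every atom symbol written in the SMILES (organic subset) is one heavy atom; implicit H are not written.
Heavy atoms by element → C:16, Cl:1, F:3, N:1, O:2.
Total: 23.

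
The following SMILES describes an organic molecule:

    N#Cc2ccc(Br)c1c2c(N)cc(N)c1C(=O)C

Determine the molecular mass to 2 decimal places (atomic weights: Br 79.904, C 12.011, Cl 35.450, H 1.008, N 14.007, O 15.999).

First, the molecular formula is C13H10BrN3O (counting implicit H from valence).
  Br: 1 × 79.904 = 79.904
  C: 13 × 12.011 = 156.143
  H: 10 × 1.008 = 10.080
  N: 3 × 14.007 = 42.021
  O: 1 × 15.999 = 15.999
Sum: 1×79.904 + 13×12.011 + 10×1.008 + 3×14.007 + 1×15.999 = 304.147 → 304.15 g/mol.

304.15 g/mol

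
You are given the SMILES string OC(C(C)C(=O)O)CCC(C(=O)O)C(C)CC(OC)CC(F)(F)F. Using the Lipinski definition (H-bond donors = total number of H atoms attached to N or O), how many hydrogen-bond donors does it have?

3

Donors: find every N or O and count the H atoms it carries.
  atom 1 (O): bond orders sum to 1 → 1 H
  atom 6 (O): bond orders sum to 2 → 0 H
  atom 7 (O): bond orders sum to 1 → 1 H
  atom 12 (O): bond orders sum to 2 → 0 H
  atom 13 (O): bond orders sum to 1 → 1 H
  atom 18 (O): bond orders sum to 2 → 0 H
Lipinski HBD = 3.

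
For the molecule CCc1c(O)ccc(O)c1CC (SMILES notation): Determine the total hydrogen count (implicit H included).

14

Walk through each heavy atom and fill implicit hydrogens from standard valence (C 4, N 3, O 2, S 2, halogen 1); for lowercase aromatic atoms, an aromatic c carries 1 H when it has two neighbours and 0 H with three, and aromatic n carries 0 H:
  atom 1: C, bond orders sum to 1 (valence 4) → 3 H
  atom 2: C, bond orders sum to 2 (valence 4) → 2 H
  atom 3: aromatic c, 3 neighbours → 0 H
  atom 4: aromatic c, 3 neighbours → 0 H
  atom 5: O, bond orders sum to 1 (valence 2) → 1 H
  atom 6: aromatic c, 2 neighbours → 1 H
  atom 7: aromatic c, 2 neighbours → 1 H
  atom 8: aromatic c, 3 neighbours → 0 H
  atom 9: O, bond orders sum to 1 (valence 2) → 1 H
  atom 10: aromatic c, 3 neighbours → 0 H
  atom 11: C, bond orders sum to 2 (valence 4) → 2 H
  atom 12: C, bond orders sum to 1 (valence 4) → 3 H
Total hydrogens: 14.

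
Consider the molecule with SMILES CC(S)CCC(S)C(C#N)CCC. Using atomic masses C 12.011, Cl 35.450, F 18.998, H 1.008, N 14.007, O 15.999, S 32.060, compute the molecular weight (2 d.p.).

First, the molecular formula is C10H19NS2 (counting implicit H from valence).
  C: 10 × 12.011 = 120.110
  H: 19 × 1.008 = 19.152
  N: 1 × 14.007 = 14.007
  S: 2 × 32.060 = 64.120
Sum: 10×12.011 + 19×1.008 + 1×14.007 + 2×32.060 = 217.389 → 217.39 g/mol.

217.39 g/mol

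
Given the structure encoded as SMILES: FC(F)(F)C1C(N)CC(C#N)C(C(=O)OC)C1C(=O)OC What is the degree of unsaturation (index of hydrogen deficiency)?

5

Degree of unsaturation = (number of rings) + (number of π bonds).
Ring closures in the SMILES: 1.
π bonds: 2 double bonds (each 1 DoU), 1 triple bond (each 2 DoU) → 4 DoU from unsaturation.
Total DoU = 1 + 4 = 5.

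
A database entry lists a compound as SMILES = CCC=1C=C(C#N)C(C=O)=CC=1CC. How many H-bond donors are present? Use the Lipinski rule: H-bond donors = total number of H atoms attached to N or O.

0

Donors: find every N or O and count the H atoms it carries.
  atom 7 (N): bond orders sum to 3 → 0 H
  atom 10 (O): bond orders sum to 2 → 0 H
Lipinski HBD = 0.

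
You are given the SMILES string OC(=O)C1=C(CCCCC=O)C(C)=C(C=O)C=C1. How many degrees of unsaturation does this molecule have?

Degree of unsaturation = (number of rings) + (number of π bonds).
Ring closures in the SMILES: 1.
π bonds: 6 double bonds (each 1 DoU) → 6 DoU from unsaturation.
Total DoU = 1 + 6 = 7.

7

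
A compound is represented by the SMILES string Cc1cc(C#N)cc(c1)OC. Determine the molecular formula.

Walk through each heavy atom and fill implicit hydrogens from standard valence (C 4, N 3, O 2, S 2, halogen 1); for lowercase aromatic atoms, an aromatic c carries 1 H when it has two neighbours and 0 H with three, and aromatic n carries 0 H:
  atom 1: C, bond orders sum to 1 (valence 4) → 3 H
  atom 2: aromatic c, 3 neighbours → 0 H
  atom 3: aromatic c, 2 neighbours → 1 H
  atom 4: aromatic c, 3 neighbours → 0 H
  atom 5: C, bond orders sum to 4 (valence 4) → 0 H
  atom 6: N, bond orders sum to 3 (valence 3) → 0 H
  atom 7: aromatic c, 2 neighbours → 1 H
  atom 8: aromatic c, 3 neighbours → 0 H
  atom 9: aromatic c, 2 neighbours → 1 H
  atom 10: O, bond orders sum to 2 (valence 2) → 0 H
  atom 11: C, bond orders sum to 1 (valence 4) → 3 H
Totals → C:9, H:9, N:1, O:1.

C9H9NO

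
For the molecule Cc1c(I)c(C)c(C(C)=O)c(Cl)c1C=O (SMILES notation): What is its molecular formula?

Walk through each heavy atom and fill implicit hydrogens from standard valence (C 4, N 3, O 2, S 2, halogen 1); for lowercase aromatic atoms, an aromatic c carries 1 H when it has two neighbours and 0 H with three, and aromatic n carries 0 H:
  atom 1: C, bond orders sum to 1 (valence 4) → 3 H
  atom 2: aromatic c, 3 neighbours → 0 H
  atom 3: aromatic c, 3 neighbours → 0 H
  atom 4: I (halogen, monovalent) → 0 H
  atom 5: aromatic c, 3 neighbours → 0 H
  atom 6: C, bond orders sum to 1 (valence 4) → 3 H
  atom 7: aromatic c, 3 neighbours → 0 H
  atom 8: C, bond orders sum to 4 (valence 4) → 0 H
  atom 9: C, bond orders sum to 1 (valence 4) → 3 H
  atom 10: O, bond orders sum to 2 (valence 2) → 0 H
  atom 11: aromatic c, 3 neighbours → 0 H
  atom 12: Cl (halogen, monovalent) → 0 H
  atom 13: aromatic c, 3 neighbours → 0 H
  atom 14: C, bond orders sum to 3 (valence 4) → 1 H
  atom 15: O, bond orders sum to 2 (valence 2) → 0 H
Totals → C:11, H:10, Cl:1, I:1, O:2.
In Hill order: C11H10ClIO2.

C11H10ClIO2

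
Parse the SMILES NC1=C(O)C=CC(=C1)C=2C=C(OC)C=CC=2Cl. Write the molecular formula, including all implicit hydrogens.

C13H12ClNO2

Walk through each heavy atom and fill implicit hydrogens from standard valence (C 4, N 3, O 2, S 2, halogen 1):
  atom 1: N, bond orders sum to 1 (valence 3) → 2 H
  atom 2: C, bond orders sum to 4 (valence 4) → 0 H
  atom 3: C, bond orders sum to 4 (valence 4) → 0 H
  atom 4: O, bond orders sum to 1 (valence 2) → 1 H
  atom 5: C, bond orders sum to 3 (valence 4) → 1 H
  atom 6: C, bond orders sum to 3 (valence 4) → 1 H
  atom 7: C, bond orders sum to 4 (valence 4) → 0 H
  atom 8: C, bond orders sum to 3 (valence 4) → 1 H
  atom 9: C, bond orders sum to 4 (valence 4) → 0 H
  atom 10: C, bond orders sum to 3 (valence 4) → 1 H
  atom 11: C, bond orders sum to 4 (valence 4) → 0 H
  atom 12: O, bond orders sum to 2 (valence 2) → 0 H
  atom 13: C, bond orders sum to 1 (valence 4) → 3 H
  atom 14: C, bond orders sum to 3 (valence 4) → 1 H
  atom 15: C, bond orders sum to 3 (valence 4) → 1 H
  atom 16: C, bond orders sum to 4 (valence 4) → 0 H
  atom 17: Cl (halogen, monovalent) → 0 H
Totals → C:13, H:12, Cl:1, N:1, O:2.
In Hill order: C13H12ClNO2.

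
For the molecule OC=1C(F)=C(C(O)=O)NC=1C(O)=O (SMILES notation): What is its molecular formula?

Walk through each heavy atom and fill implicit hydrogens from standard valence (C 4, N 3, O 2, S 2, halogen 1):
  atom 1: O, bond orders sum to 1 (valence 2) → 1 H
  atom 2: C, bond orders sum to 4 (valence 4) → 0 H
  atom 3: C, bond orders sum to 4 (valence 4) → 0 H
  atom 4: F (halogen, monovalent) → 0 H
  atom 5: C, bond orders sum to 4 (valence 4) → 0 H
  atom 6: C, bond orders sum to 4 (valence 4) → 0 H
  atom 7: O, bond orders sum to 1 (valence 2) → 1 H
  atom 8: O, bond orders sum to 2 (valence 2) → 0 H
  atom 9: N, bond orders sum to 2 (valence 3) → 1 H
  atom 10: C, bond orders sum to 4 (valence 4) → 0 H
  atom 11: C, bond orders sum to 4 (valence 4) → 0 H
  atom 12: O, bond orders sum to 1 (valence 2) → 1 H
  atom 13: O, bond orders sum to 2 (valence 2) → 0 H
Totals → C:6, H:4, F:1, N:1, O:5.

C6H4FNO5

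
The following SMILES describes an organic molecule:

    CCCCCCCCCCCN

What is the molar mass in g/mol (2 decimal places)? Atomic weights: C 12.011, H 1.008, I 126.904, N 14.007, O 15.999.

First, the molecular formula is C11H25N (counting implicit H from valence).
  C: 11 × 12.011 = 132.121
  H: 25 × 1.008 = 25.200
  N: 1 × 14.007 = 14.007
Sum: 11×12.011 + 25×1.008 + 1×14.007 = 171.328 → 171.33 g/mol.

171.33 g/mol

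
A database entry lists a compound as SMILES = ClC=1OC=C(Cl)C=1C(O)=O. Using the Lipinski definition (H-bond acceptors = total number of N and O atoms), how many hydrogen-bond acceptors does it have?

3

N atoms: 0; O atoms: 3.
Lipinski HBA = 0 + 3 = 3.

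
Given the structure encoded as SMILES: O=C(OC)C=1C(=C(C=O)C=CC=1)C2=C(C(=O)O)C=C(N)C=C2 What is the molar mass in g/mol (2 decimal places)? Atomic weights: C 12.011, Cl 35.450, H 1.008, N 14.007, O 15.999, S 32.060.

299.28 g/mol

First, the molecular formula is C16H13NO5 (counting implicit H from valence).
  C: 16 × 12.011 = 192.176
  H: 13 × 1.008 = 13.104
  N: 1 × 14.007 = 14.007
  O: 5 × 15.999 = 79.995
Sum: 16×12.011 + 13×1.008 + 1×14.007 + 5×15.999 = 299.282 → 299.28 g/mol.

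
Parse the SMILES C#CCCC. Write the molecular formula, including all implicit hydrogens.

Walk through each heavy atom and fill implicit hydrogens from standard valence (C 4, N 3, O 2, S 2, halogen 1):
  atom 1: C, bond orders sum to 3 (valence 4) → 1 H
  atom 2: C, bond orders sum to 4 (valence 4) → 0 H
  atom 3: C, bond orders sum to 2 (valence 4) → 2 H
  atom 4: C, bond orders sum to 2 (valence 4) → 2 H
  atom 5: C, bond orders sum to 1 (valence 4) → 3 H
Totals → C:5, H:8.
In Hill order: C5H8.

C5H8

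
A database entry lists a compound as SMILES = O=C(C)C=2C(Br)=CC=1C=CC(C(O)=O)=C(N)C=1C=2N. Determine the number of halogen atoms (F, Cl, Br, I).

1

Halogen atoms appear at heavy-atom position 6 (1×Br).
Other groups present: 1 carboxylic acid, 1 ketone, 2 primary amine.
Halogen count: 1.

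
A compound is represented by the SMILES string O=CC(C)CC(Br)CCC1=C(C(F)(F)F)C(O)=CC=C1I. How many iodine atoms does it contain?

Scan the SMILES for I atoms (remember two-letter symbols like Cl and Br are single atoms).
Iodine count: 1.

1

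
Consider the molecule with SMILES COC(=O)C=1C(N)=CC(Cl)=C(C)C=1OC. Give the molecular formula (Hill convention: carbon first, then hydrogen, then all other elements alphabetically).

C10H12ClNO3

Walk through each heavy atom and fill implicit hydrogens from standard valence (C 4, N 3, O 2, S 2, halogen 1):
  atom 1: C, bond orders sum to 1 (valence 4) → 3 H
  atom 2: O, bond orders sum to 2 (valence 2) → 0 H
  atom 3: C, bond orders sum to 4 (valence 4) → 0 H
  atom 4: O, bond orders sum to 2 (valence 2) → 0 H
  atom 5: C, bond orders sum to 4 (valence 4) → 0 H
  atom 6: C, bond orders sum to 4 (valence 4) → 0 H
  atom 7: N, bond orders sum to 1 (valence 3) → 2 H
  atom 8: C, bond orders sum to 3 (valence 4) → 1 H
  atom 9: C, bond orders sum to 4 (valence 4) → 0 H
  atom 10: Cl (halogen, monovalent) → 0 H
  atom 11: C, bond orders sum to 4 (valence 4) → 0 H
  atom 12: C, bond orders sum to 1 (valence 4) → 3 H
  atom 13: C, bond orders sum to 4 (valence 4) → 0 H
  atom 14: O, bond orders sum to 2 (valence 2) → 0 H
  atom 15: C, bond orders sum to 1 (valence 4) → 3 H
Totals → C:10, H:12, Cl:1, N:1, O:3.
In Hill order: C10H12ClNO3.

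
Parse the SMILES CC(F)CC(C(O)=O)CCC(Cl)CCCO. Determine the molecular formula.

C11H20ClFO3

Walk through each heavy atom and fill implicit hydrogens from standard valence (C 4, N 3, O 2, S 2, halogen 1):
  atom 1: C, bond orders sum to 1 (valence 4) → 3 H
  atom 2: C, bond orders sum to 3 (valence 4) → 1 H
  atom 3: F (halogen, monovalent) → 0 H
  atom 4: C, bond orders sum to 2 (valence 4) → 2 H
  atom 5: C, bond orders sum to 3 (valence 4) → 1 H
  atom 6: C, bond orders sum to 4 (valence 4) → 0 H
  atom 7: O, bond orders sum to 1 (valence 2) → 1 H
  atom 8: O, bond orders sum to 2 (valence 2) → 0 H
  atom 9: C, bond orders sum to 2 (valence 4) → 2 H
  atom 10: C, bond orders sum to 2 (valence 4) → 2 H
  atom 11: C, bond orders sum to 3 (valence 4) → 1 H
  atom 12: Cl (halogen, monovalent) → 0 H
  atom 13: C, bond orders sum to 2 (valence 4) → 2 H
  atom 14: C, bond orders sum to 2 (valence 4) → 2 H
  atom 15: C, bond orders sum to 2 (valence 4) → 2 H
  atom 16: O, bond orders sum to 1 (valence 2) → 1 H
Totals → C:11, H:20, Cl:1, F:1, O:3.
In Hill order: C11H20ClFO3.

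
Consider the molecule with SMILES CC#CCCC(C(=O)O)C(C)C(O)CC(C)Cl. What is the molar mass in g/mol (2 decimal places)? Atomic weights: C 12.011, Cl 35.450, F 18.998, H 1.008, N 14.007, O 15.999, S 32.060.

260.76 g/mol

First, the molecular formula is C13H21ClO3 (counting implicit H from valence).
  C: 13 × 12.011 = 156.143
  Cl: 1 × 35.450 = 35.450
  H: 21 × 1.008 = 21.168
  O: 3 × 15.999 = 47.997
Sum: 13×12.011 + 1×35.450 + 21×1.008 + 3×15.999 = 260.758 → 260.76 g/mol.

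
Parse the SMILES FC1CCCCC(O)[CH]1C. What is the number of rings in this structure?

In SMILES, each pair of matching ring-closure digits denotes one ring-closing bond; the number of such bonds equals the number of independent rings.
Ring-closure bonds here: 1.

1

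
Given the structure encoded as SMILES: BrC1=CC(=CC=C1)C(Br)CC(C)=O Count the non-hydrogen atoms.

Every atom symbol written in the SMILES (organic subset) is one heavy atom; implicit H are not written.
Heavy atoms by element → Br:2, C:10, O:1.
Total: 13.

13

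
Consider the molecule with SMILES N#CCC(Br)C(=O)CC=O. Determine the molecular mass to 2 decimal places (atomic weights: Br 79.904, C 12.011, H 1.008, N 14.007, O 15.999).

First, the molecular formula is C6H6BrNO2 (counting implicit H from valence).
  Br: 1 × 79.904 = 79.904
  C: 6 × 12.011 = 72.066
  H: 6 × 1.008 = 6.048
  N: 1 × 14.007 = 14.007
  O: 2 × 15.999 = 31.998
Sum: 1×79.904 + 6×12.011 + 6×1.008 + 1×14.007 + 2×15.999 = 204.023 → 204.02 g/mol.

204.02 g/mol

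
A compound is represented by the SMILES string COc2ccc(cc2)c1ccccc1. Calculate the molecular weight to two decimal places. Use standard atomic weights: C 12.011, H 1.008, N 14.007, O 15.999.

184.24 g/mol

First, the molecular formula is C13H12O (counting implicit H from valence).
  C: 13 × 12.011 = 156.143
  H: 12 × 1.008 = 12.096
  O: 1 × 15.999 = 15.999
Sum: 13×12.011 + 12×1.008 + 1×15.999 = 184.238 → 184.24 g/mol.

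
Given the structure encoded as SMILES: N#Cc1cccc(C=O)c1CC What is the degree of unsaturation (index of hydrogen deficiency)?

7

Molecular formula: C10H9NO.
DoU = (2C + 2 + N − H − X) / 2, where X is the halogen count and O/S are ignored.
    = (2·10 + 2 + 1 − 9 − 0) / 2 = 14 / 2 = 7.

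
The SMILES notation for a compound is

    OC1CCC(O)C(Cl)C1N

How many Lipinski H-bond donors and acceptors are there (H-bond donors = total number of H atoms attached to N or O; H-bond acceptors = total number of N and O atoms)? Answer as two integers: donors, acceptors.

Donors: find every N or O and count the H atoms it carries.
  atom 1 (O): bond orders sum to 1 → 1 H
  atom 6 (O): bond orders sum to 1 → 1 H
  atom 10 (N): bond orders sum to 1 → 2 H
Lipinski HBD = 4.
Acceptors: N atoms = 1, O atoms = 2 → HBA = 3.

4, 3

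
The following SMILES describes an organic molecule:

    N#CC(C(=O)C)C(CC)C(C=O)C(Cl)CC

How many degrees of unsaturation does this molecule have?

Degree of unsaturation = (number of rings) + (number of π bonds).
Ring closures in the SMILES: 0.
π bonds: 2 double bonds (each 1 DoU), 1 triple bond (each 2 DoU) → 4 DoU from unsaturation.
Total DoU = 0 + 4 = 4.

4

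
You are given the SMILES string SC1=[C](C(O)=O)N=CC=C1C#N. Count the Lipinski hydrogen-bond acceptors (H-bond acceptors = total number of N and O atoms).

4

N atoms: 2; O atoms: 2.
Lipinski HBA = 2 + 2 = 4.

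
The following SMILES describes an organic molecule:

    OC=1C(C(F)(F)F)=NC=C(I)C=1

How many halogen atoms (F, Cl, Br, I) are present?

Halogen atoms appear at heavy-atom positions 5, 6, 7, 11 (3×F, 1×I).
Other groups present: 1 hydroxyl.
Halogen count: 4.

4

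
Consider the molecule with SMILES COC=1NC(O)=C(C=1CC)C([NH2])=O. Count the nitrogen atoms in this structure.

Scan the SMILES for N atoms (remember two-letter symbols like Cl and Br are single atoms).
Nitrogen count: 2.

2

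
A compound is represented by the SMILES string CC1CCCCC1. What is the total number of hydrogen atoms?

Walk through each heavy atom and fill implicit hydrogens from standard valence (C 4, N 3, O 2, S 2, halogen 1):
  atom 1: C, bond orders sum to 1 (valence 4) → 3 H
  atom 2: C, bond orders sum to 3 (valence 4) → 1 H
  atom 3: C, bond orders sum to 2 (valence 4) → 2 H
  atom 4: C, bond orders sum to 2 (valence 4) → 2 H
  atom 5: C, bond orders sum to 2 (valence 4) → 2 H
  atom 6: C, bond orders sum to 2 (valence 4) → 2 H
  atom 7: C, bond orders sum to 2 (valence 4) → 2 H
Total hydrogens: 14.

14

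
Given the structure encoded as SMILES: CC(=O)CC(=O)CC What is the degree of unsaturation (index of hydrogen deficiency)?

2

Molecular formula: C6H10O2.
DoU = (2C + 2 + N − H − X) / 2, where X is the halogen count and O/S are ignored.
    = (2·6 + 2 + 0 − 10 − 0) / 2 = 4 / 2 = 2.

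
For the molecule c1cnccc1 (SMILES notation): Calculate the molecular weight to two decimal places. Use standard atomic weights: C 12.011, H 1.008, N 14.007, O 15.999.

79.10 g/mol

First, the molecular formula is C5H5N (counting implicit H from valence).
  C: 5 × 12.011 = 60.055
  H: 5 × 1.008 = 5.040
  N: 1 × 14.007 = 14.007
Sum: 5×12.011 + 5×1.008 + 1×14.007 = 79.102 → 79.10 g/mol.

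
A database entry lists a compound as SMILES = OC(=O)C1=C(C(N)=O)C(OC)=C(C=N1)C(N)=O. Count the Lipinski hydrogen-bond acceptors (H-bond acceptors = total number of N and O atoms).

8

N atoms: 3; O atoms: 5.
Lipinski HBA = 3 + 5 = 8.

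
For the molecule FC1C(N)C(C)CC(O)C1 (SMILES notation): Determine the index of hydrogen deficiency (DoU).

Molecular formula: C7H14FNO.
DoU = (2C + 2 + N − H − X) / 2, where X is the halogen count and O/S are ignored.
    = (2·7 + 2 + 1 − 14 − 1) / 2 = 2 / 2 = 1.

1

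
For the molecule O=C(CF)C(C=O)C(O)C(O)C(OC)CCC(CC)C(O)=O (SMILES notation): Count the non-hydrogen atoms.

22

Every atom symbol written in the SMILES (organic subset) is one heavy atom; implicit H are not written.
Heavy atoms by element → C:14, F:1, O:7.
Total: 22.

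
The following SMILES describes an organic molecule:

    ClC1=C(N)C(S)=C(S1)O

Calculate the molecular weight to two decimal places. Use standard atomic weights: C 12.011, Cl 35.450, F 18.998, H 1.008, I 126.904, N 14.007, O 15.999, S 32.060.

First, the molecular formula is C4H4ClNOS2 (counting implicit H from valence).
  C: 4 × 12.011 = 48.044
  Cl: 1 × 35.450 = 35.450
  H: 4 × 1.008 = 4.032
  N: 1 × 14.007 = 14.007
  O: 1 × 15.999 = 15.999
  S: 2 × 32.060 = 64.120
Sum: 4×12.011 + 1×35.450 + 4×1.008 + 1×14.007 + 1×15.999 + 2×32.060 = 181.652 → 181.65 g/mol.

181.65 g/mol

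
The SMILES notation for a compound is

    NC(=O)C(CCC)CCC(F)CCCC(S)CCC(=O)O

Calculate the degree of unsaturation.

2

Degree of unsaturation = (number of rings) + (number of π bonds).
Ring closures in the SMILES: 0.
π bonds: 2 double bonds (each 1 DoU) → 2 DoU from unsaturation.
Total DoU = 0 + 2 = 2.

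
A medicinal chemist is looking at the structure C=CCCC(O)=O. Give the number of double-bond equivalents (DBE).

2

Degree of unsaturation = (number of rings) + (number of π bonds).
Ring closures in the SMILES: 0.
π bonds: 2 double bonds (each 1 DoU) → 2 DoU from unsaturation.
Total DoU = 0 + 2 = 2.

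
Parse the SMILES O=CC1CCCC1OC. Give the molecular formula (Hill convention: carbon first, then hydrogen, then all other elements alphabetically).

Walk through each heavy atom and fill implicit hydrogens from standard valence (C 4, N 3, O 2, S 2, halogen 1):
  atom 1: O, bond orders sum to 2 (valence 2) → 0 H
  atom 2: C, bond orders sum to 3 (valence 4) → 1 H
  atom 3: C, bond orders sum to 3 (valence 4) → 1 H
  atom 4: C, bond orders sum to 2 (valence 4) → 2 H
  atom 5: C, bond orders sum to 2 (valence 4) → 2 H
  atom 6: C, bond orders sum to 2 (valence 4) → 2 H
  atom 7: C, bond orders sum to 3 (valence 4) → 1 H
  atom 8: O, bond orders sum to 2 (valence 2) → 0 H
  atom 9: C, bond orders sum to 1 (valence 4) → 3 H
Totals → C:7, H:12, O:2.
In Hill order: C7H12O2.

C7H12O2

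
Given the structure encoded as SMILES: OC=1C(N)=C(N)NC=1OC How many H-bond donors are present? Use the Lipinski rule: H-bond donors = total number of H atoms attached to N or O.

Donors: find every N or O and count the H atoms it carries.
  atom 1 (O): bond orders sum to 1 → 1 H
  atom 4 (N): bond orders sum to 1 → 2 H
  atom 6 (N): bond orders sum to 1 → 2 H
  atom 7 (N): bond orders sum to 2 → 1 H
  atom 9 (O): bond orders sum to 2 → 0 H
Lipinski HBD = 6.

6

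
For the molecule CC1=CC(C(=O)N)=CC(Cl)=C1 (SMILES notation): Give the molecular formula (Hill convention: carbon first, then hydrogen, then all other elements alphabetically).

C8H8ClNO

Walk through each heavy atom and fill implicit hydrogens from standard valence (C 4, N 3, O 2, S 2, halogen 1):
  atom 1: C, bond orders sum to 1 (valence 4) → 3 H
  atom 2: C, bond orders sum to 4 (valence 4) → 0 H
  atom 3: C, bond orders sum to 3 (valence 4) → 1 H
  atom 4: C, bond orders sum to 4 (valence 4) → 0 H
  atom 5: C, bond orders sum to 4 (valence 4) → 0 H
  atom 6: O, bond orders sum to 2 (valence 2) → 0 H
  atom 7: N, bond orders sum to 1 (valence 3) → 2 H
  atom 8: C, bond orders sum to 3 (valence 4) → 1 H
  atom 9: C, bond orders sum to 4 (valence 4) → 0 H
  atom 10: Cl (halogen, monovalent) → 0 H
  atom 11: C, bond orders sum to 3 (valence 4) → 1 H
Totals → C:8, H:8, Cl:1, N:1, O:1.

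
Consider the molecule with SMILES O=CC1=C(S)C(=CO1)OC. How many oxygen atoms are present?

3

Scan the SMILES for O atoms (remember two-letter symbols like Cl and Br are single atoms).
Oxygen count: 3.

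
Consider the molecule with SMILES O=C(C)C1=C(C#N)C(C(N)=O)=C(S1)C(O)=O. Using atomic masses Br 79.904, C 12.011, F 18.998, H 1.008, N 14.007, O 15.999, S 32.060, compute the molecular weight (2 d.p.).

238.22 g/mol

First, the molecular formula is C9H6N2O4S (counting implicit H from valence).
  C: 9 × 12.011 = 108.099
  H: 6 × 1.008 = 6.048
  N: 2 × 14.007 = 28.014
  O: 4 × 15.999 = 63.996
  S: 1 × 32.060 = 32.060
Sum: 9×12.011 + 6×1.008 + 2×14.007 + 4×15.999 + 1×32.060 = 238.217 → 238.22 g/mol.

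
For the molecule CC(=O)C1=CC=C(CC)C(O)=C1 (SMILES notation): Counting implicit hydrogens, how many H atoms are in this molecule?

Walk through each heavy atom and fill implicit hydrogens from standard valence (C 4, N 3, O 2, S 2, halogen 1):
  atom 1: C, bond orders sum to 1 (valence 4) → 3 H
  atom 2: C, bond orders sum to 4 (valence 4) → 0 H
  atom 3: O, bond orders sum to 2 (valence 2) → 0 H
  atom 4: C, bond orders sum to 4 (valence 4) → 0 H
  atom 5: C, bond orders sum to 3 (valence 4) → 1 H
  atom 6: C, bond orders sum to 3 (valence 4) → 1 H
  atom 7: C, bond orders sum to 4 (valence 4) → 0 H
  atom 8: C, bond orders sum to 2 (valence 4) → 2 H
  atom 9: C, bond orders sum to 1 (valence 4) → 3 H
  atom 10: C, bond orders sum to 4 (valence 4) → 0 H
  atom 11: O, bond orders sum to 1 (valence 2) → 1 H
  atom 12: C, bond orders sum to 3 (valence 4) → 1 H
Total hydrogens: 12.

12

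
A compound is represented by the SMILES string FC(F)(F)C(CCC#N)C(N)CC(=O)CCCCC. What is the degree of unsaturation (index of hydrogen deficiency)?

Molecular formula: C13H21F3N2O.
DoU = (2C + 2 + N − H − X) / 2, where X is the halogen count and O/S are ignored.
    = (2·13 + 2 + 2 − 21 − 3) / 2 = 6 / 2 = 3.

3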